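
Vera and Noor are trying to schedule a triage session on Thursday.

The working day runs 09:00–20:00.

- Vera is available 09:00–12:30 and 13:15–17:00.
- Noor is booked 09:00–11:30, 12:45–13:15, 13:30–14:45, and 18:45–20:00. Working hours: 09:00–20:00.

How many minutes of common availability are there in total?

Noor free within 09:00–20:00: 11:30–12:45, 13:15–13:30, 14:45–18:45.
Vera ∩ Noor: 11:30–12:30, 13:15–13:30, 14:45–17:00.
Total common minutes: 60 + 15 + 135 = 210.

210 minutes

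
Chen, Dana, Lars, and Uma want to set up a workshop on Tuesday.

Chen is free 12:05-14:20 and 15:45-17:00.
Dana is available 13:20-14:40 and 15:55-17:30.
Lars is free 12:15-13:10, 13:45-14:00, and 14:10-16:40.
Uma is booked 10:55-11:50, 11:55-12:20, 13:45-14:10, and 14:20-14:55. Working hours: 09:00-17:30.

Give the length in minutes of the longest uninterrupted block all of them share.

45 minutes

Uma free within 09:00–17:30: 09:00–10:55, 11:50–11:55, 12:20–13:45, 14:10–14:20, 14:55–17:30.
Chen ∩ Dana: 13:20–14:20, 15:55–17:00.
Chen ∩ Dana ∩ Lars: 13:45–14:00, 14:10–14:20, 15:55–16:40.
Chen ∩ Dana ∩ Lars ∩ Uma: 14:10–14:20, 15:55–16:40.
Common window lengths: 10, 45 min; longest is 45.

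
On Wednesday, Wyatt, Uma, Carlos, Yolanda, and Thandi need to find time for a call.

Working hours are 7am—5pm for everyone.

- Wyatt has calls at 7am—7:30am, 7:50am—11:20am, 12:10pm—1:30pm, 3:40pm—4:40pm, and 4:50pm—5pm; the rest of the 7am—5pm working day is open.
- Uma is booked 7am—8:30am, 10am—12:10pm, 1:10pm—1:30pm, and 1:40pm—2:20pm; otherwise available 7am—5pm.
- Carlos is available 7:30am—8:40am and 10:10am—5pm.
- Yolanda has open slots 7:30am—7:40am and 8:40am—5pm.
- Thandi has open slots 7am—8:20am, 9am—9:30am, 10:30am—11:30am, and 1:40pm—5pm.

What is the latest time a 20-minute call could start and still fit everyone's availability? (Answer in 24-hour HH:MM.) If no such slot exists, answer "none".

Wyatt free within 07:00–17:00: 07:30–07:50, 11:20–12:10, 13:30–15:40, 16:40–16:50.
Uma free within 07:00–17:00: 08:30–10:00, 12:10–13:10, 13:30–13:40, 14:20–17:00.
Wyatt ∩ Uma: 13:30–13:40, 14:20–15:40, 16:40–16:50.
Wyatt ∩ Uma ∩ Carlos: 13:30–13:40, 14:20–15:40, 16:40–16:50.
Wyatt ∩ Uma ∩ Carlos ∩ Yolanda: 13:30–13:40, 14:20–15:40, 16:40–16:50.
Wyatt ∩ Uma ∩ Carlos ∩ Yolanda ∩ Thandi: 14:20–15:40, 16:40–16:50.
Windows ≥ 20 min: 14:20–15:40.
Latest start in the last window 14:20–15:40 is 15:40 − 20 min = 15:20.

15:20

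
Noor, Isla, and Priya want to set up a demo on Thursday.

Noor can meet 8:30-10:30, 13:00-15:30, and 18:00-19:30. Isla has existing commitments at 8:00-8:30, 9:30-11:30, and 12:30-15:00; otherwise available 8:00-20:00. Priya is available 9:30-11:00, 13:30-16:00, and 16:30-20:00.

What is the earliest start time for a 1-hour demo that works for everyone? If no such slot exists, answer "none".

Isla free within 08:00–20:00: 08:30–09:30, 11:30–12:30, 15:00–20:00.
Noor ∩ Isla: 08:30–09:30, 15:00–15:30, 18:00–19:30.
Noor ∩ Isla ∩ Priya: 15:00–15:30, 18:00–19:30.
Windows ≥ 60 min: 18:00–19:30.
Earliest such window starts at 18:00.

18:00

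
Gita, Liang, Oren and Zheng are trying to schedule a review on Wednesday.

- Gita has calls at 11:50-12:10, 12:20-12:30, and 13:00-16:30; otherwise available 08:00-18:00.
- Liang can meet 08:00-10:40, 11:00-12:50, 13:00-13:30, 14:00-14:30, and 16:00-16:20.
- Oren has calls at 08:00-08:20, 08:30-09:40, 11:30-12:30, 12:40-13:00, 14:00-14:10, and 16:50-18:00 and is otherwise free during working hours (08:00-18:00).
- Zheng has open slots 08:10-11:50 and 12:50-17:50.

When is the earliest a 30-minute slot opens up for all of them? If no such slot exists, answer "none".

Gita free within 08:00–18:00: 08:00–11:50, 12:10–12:20, 12:30–13:00, 16:30–18:00.
Oren free within 08:00–18:00: 08:20–08:30, 09:40–11:30, 12:30–12:40, 13:00–14:00, 14:10–16:50.
Gita ∩ Liang: 08:00–10:40, 11:00–11:50, 12:10–12:20, 12:30–12:50.
Gita ∩ Liang ∩ Oren: 08:20–08:30, 09:40–10:40, 11:00–11:30, 12:30–12:40.
Gita ∩ Liang ∩ Oren ∩ Zheng: 08:20–08:30, 09:40–10:40, 11:00–11:30.
Windows ≥ 30 min: 09:40–10:40, 11:00–11:30.
Earliest such window starts at 09:40.

09:40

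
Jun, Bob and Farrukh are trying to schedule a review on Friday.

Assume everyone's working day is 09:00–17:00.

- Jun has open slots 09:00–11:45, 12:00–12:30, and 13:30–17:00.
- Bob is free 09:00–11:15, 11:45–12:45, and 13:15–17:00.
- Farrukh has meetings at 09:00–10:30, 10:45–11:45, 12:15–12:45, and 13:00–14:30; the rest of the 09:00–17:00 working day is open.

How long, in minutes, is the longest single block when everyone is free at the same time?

150 minutes

Farrukh free within 09:00–17:00: 10:30–10:45, 11:45–12:15, 12:45–13:00, 14:30–17:00.
Jun ∩ Bob: 09:00–11:15, 12:00–12:30, 13:30–17:00.
Jun ∩ Bob ∩ Farrukh: 10:30–10:45, 12:00–12:15, 14:30–17:00.
Common window lengths: 15, 15, 150 min; longest is 150.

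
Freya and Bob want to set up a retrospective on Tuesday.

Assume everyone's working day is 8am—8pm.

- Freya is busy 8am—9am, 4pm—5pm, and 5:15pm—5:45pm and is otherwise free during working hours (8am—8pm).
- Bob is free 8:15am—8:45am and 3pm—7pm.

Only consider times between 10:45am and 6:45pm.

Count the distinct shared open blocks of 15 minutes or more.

3

Freya free within 08:00–20:00: 09:00–16:00, 17:00–17:15, 17:45–20:00.
Freya ∩ Bob: 15:00–16:00, 17:00–17:15, 17:45–19:00.
Restricted to 10:45–18:45: 15:00–16:00, 17:00–17:15, 17:45–18:45.
Windows ≥ 15 min: 15:00–16:00, 17:00–17:15, 17:45–18:45.
That's 3 windows.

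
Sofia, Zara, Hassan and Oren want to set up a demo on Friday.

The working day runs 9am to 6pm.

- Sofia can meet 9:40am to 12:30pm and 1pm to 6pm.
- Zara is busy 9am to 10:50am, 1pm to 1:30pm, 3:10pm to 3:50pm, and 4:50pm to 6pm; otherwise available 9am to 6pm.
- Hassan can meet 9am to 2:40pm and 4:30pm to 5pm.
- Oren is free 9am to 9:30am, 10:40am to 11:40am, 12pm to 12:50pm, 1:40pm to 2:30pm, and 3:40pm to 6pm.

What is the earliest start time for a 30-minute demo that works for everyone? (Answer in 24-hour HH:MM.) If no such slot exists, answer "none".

10:50

Zara free within 09:00–18:00: 10:50–13:00, 13:30–15:10, 15:50–16:50.
Sofia ∩ Zara: 10:50–12:30, 13:30–15:10, 15:50–16:50.
Sofia ∩ Zara ∩ Hassan: 10:50–12:30, 13:30–14:40, 16:30–16:50.
Sofia ∩ Zara ∩ Hassan ∩ Oren: 10:50–11:40, 12:00–12:30, 13:40–14:30, 16:30–16:50.
Windows ≥ 30 min: 10:50–11:40, 12:00–12:30, 13:40–14:30.
Earliest such window starts at 10:50.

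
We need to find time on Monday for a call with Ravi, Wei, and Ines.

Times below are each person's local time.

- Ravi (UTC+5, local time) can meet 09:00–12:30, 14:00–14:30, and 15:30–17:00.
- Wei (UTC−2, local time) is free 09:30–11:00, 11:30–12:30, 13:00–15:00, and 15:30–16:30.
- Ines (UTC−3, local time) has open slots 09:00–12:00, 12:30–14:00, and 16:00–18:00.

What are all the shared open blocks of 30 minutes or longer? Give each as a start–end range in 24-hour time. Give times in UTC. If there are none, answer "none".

Ravi → UTC: 04:00–07:30, 09:00–09:30, 10:30–12:00.
Wei → UTC: 11:30–13:00, 13:30–14:30, 15:00–17:00, 17:30–18:30.
Ines → UTC: 12:00–15:00, 15:30–17:00, 19:00–21:00.
Ravi ∩ Wei: 11:30–12:00.
Ravi ∩ Wei ∩ Ines: (none).
Windows ≥ 30 min: (none).

none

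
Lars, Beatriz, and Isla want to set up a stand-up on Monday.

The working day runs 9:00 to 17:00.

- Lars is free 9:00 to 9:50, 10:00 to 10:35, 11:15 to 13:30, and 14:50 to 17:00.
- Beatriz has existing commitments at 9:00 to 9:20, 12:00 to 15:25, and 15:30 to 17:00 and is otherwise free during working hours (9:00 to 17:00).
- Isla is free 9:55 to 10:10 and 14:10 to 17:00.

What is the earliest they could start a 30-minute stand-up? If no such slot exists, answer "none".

Beatriz free within 09:00–17:00: 09:20–12:00, 15:25–15:30.
Lars ∩ Beatriz: 09:20–09:50, 10:00–10:35, 11:15–12:00, 15:25–15:30.
Lars ∩ Beatriz ∩ Isla: 10:00–10:10, 15:25–15:30.
Windows ≥ 30 min: (none).

none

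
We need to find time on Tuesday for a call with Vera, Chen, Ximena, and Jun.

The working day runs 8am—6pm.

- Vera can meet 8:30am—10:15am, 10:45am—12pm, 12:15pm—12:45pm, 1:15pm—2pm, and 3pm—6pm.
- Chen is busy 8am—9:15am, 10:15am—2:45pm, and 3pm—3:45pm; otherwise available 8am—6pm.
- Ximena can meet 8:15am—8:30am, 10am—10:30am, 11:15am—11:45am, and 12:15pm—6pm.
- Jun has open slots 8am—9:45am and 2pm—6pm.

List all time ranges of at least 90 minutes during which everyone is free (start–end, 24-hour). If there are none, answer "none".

Chen free within 08:00–18:00: 09:15–10:15, 14:45–15:00, 15:45–18:00.
Vera ∩ Chen: 09:15–10:15, 15:45–18:00.
Vera ∩ Chen ∩ Ximena: 10:00–10:15, 15:45–18:00.
Vera ∩ Chen ∩ Ximena ∩ Jun: 15:45–18:00.
Windows ≥ 90 min: 15:45–18:00.

15:45–18:00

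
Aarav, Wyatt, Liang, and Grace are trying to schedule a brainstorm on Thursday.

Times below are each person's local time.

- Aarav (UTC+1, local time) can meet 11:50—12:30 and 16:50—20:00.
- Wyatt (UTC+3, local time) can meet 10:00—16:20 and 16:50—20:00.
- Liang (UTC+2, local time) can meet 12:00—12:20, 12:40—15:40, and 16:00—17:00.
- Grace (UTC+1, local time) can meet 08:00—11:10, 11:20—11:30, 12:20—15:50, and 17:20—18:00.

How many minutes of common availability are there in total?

10 minutes

Aarav → UTC: 10:50–11:30, 15:50–19:00.
Wyatt → UTC: 07:00–13:20, 13:50–17:00.
Liang → UTC: 10:00–10:20, 10:40–13:40, 14:00–15:00.
Grace → UTC: 07:00–10:10, 10:20–10:30, 11:20–14:50, 16:20–17:00.
Aarav ∩ Wyatt: 10:50–11:30, 15:50–17:00.
Aarav ∩ Wyatt ∩ Liang: 10:50–11:30.
Aarav ∩ Wyatt ∩ Liang ∩ Grace: 11:20–11:30.
Total common minutes: 10.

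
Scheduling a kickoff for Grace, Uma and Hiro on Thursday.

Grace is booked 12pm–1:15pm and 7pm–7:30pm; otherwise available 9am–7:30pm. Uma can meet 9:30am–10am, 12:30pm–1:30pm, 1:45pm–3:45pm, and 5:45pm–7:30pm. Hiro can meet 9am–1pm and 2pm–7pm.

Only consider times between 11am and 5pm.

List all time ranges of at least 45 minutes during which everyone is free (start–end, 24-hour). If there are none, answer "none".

14:00–15:45

Grace free within 09:00–19:30: 09:00–12:00, 13:15–19:00.
Grace ∩ Uma: 09:30–10:00, 13:15–13:30, 13:45–15:45, 17:45–19:00.
Grace ∩ Uma ∩ Hiro: 09:30–10:00, 14:00–15:45, 17:45–19:00.
Restricted to 11:00–17:00: 14:00–15:45.
Windows ≥ 45 min: 14:00–15:45.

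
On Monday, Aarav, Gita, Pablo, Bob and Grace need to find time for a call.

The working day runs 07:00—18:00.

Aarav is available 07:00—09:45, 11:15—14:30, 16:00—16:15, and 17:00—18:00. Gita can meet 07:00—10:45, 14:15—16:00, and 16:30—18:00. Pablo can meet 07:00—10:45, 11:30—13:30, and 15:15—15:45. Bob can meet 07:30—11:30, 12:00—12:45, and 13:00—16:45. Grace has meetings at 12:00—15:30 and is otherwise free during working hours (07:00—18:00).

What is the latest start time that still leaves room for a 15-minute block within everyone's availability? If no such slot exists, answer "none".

09:30

Grace free within 07:00–18:00: 07:00–12:00, 15:30–18:00.
Aarav ∩ Gita: 07:00–09:45, 14:15–14:30, 17:00–18:00.
Aarav ∩ Gita ∩ Pablo: 07:00–09:45.
Aarav ∩ Gita ∩ Pablo ∩ Bob: 07:30–09:45.
Aarav ∩ Gita ∩ Pablo ∩ Bob ∩ Grace: 07:30–09:45.
Windows ≥ 15 min: 07:30–09:45.
Latest start in the last window 07:30–09:45 is 09:45 − 15 min = 09:30.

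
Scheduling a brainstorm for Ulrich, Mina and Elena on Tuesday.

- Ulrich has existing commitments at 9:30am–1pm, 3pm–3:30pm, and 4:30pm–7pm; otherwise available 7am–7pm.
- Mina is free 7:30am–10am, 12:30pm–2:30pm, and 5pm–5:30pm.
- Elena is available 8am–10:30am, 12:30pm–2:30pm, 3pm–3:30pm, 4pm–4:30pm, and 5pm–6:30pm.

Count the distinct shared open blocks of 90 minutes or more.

2

Ulrich free within 07:00–19:00: 07:00–09:30, 13:00–15:00, 15:30–16:30.
Ulrich ∩ Mina: 07:30–09:30, 13:00–14:30.
Ulrich ∩ Mina ∩ Elena: 08:00–09:30, 13:00–14:30.
Windows ≥ 90 min: 08:00–09:30, 13:00–14:30.
That's 2 windows.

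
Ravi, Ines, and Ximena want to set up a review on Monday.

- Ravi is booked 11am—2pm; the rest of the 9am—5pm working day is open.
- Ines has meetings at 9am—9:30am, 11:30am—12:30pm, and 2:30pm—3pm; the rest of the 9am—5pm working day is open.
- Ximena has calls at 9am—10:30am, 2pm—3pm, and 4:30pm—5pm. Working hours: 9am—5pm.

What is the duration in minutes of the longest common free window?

90 minutes

Ravi free within 09:00–17:00: 09:00–11:00, 14:00–17:00.
Ines free within 09:00–17:00: 09:30–11:30, 12:30–14:30, 15:00–17:00.
Ximena free within 09:00–17:00: 10:30–14:00, 15:00–16:30.
Ravi ∩ Ines: 09:30–11:00, 14:00–14:30, 15:00–17:00.
Ravi ∩ Ines ∩ Ximena: 10:30–11:00, 15:00–16:30.
Common window lengths: 30, 90 min; longest is 90.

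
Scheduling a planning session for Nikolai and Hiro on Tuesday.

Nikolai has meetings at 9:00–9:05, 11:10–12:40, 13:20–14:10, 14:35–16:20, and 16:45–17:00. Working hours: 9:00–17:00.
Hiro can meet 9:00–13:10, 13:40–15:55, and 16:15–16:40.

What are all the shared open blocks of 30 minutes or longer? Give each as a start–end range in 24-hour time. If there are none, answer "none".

Nikolai free within 09:00–17:00: 09:05–11:10, 12:40–13:20, 14:10–14:35, 16:20–16:45.
Nikolai ∩ Hiro: 09:05–11:10, 12:40–13:10, 14:10–14:35, 16:20–16:40.
Windows ≥ 30 min: 09:05–11:10, 12:40–13:10.

09:05–11:10, 12:40–13:10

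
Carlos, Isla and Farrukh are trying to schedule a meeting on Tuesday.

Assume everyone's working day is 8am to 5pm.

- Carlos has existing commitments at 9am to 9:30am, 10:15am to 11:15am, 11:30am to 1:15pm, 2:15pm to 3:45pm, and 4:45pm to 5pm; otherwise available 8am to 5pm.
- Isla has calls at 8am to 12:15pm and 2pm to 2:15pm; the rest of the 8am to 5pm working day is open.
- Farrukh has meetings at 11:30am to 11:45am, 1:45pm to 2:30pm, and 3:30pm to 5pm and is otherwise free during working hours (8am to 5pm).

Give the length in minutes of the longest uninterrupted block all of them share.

30 minutes

Carlos free within 08:00–17:00: 08:00–09:00, 09:30–10:15, 11:15–11:30, 13:15–14:15, 15:45–16:45.
Isla free within 08:00–17:00: 12:15–14:00, 14:15–17:00.
Farrukh free within 08:00–17:00: 08:00–11:30, 11:45–13:45, 14:30–15:30.
Carlos ∩ Isla: 13:15–14:00, 15:45–16:45.
Carlos ∩ Isla ∩ Farrukh: 13:15–13:45.
Single common window of 30 minutes.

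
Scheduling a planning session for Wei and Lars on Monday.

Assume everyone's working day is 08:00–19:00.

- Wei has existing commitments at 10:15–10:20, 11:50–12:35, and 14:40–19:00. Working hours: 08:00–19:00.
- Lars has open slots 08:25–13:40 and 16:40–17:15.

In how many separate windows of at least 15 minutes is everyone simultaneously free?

Wei free within 08:00–19:00: 08:00–10:15, 10:20–11:50, 12:35–14:40.
Wei ∩ Lars: 08:25–10:15, 10:20–11:50, 12:35–13:40.
Windows ≥ 15 min: 08:25–10:15, 10:20–11:50, 12:35–13:40.
That's 3 windows.

3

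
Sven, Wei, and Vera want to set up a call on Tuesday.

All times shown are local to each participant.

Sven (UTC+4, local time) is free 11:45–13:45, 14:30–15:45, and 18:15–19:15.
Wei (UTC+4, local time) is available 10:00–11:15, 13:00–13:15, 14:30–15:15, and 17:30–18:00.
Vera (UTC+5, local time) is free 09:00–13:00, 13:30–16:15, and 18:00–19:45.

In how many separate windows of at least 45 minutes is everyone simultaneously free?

Sven → UTC: 07:45–09:45, 10:30–11:45, 14:15–15:15.
Wei → UTC: 06:00–07:15, 09:00–09:15, 10:30–11:15, 13:30–14:00.
Vera → UTC: 04:00–08:00, 08:30–11:15, 13:00–14:45.
Sven ∩ Wei: 09:00–09:15, 10:30–11:15.
Sven ∩ Wei ∩ Vera: 09:00–09:15, 10:30–11:15.
Windows ≥ 45 min: 10:30–11:15.
That's 1 window.

1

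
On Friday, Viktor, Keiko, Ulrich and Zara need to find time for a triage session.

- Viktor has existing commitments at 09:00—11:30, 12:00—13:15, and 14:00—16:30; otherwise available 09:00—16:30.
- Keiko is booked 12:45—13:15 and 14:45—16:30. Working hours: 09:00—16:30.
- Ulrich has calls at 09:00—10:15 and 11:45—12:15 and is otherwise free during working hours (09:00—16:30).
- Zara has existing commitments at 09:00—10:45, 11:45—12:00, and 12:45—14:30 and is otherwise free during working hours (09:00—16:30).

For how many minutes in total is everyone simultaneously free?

15 minutes

Viktor free within 09:00–16:30: 11:30–12:00, 13:15–14:00.
Keiko free within 09:00–16:30: 09:00–12:45, 13:15–14:45.
Ulrich free within 09:00–16:30: 10:15–11:45, 12:15–16:30.
Zara free within 09:00–16:30: 10:45–11:45, 12:00–12:45, 14:30–16:30.
Viktor ∩ Keiko: 11:30–12:00, 13:15–14:00.
Viktor ∩ Keiko ∩ Ulrich: 11:30–11:45, 13:15–14:00.
Viktor ∩ Keiko ∩ Ulrich ∩ Zara: 11:30–11:45.
Total common minutes: 15.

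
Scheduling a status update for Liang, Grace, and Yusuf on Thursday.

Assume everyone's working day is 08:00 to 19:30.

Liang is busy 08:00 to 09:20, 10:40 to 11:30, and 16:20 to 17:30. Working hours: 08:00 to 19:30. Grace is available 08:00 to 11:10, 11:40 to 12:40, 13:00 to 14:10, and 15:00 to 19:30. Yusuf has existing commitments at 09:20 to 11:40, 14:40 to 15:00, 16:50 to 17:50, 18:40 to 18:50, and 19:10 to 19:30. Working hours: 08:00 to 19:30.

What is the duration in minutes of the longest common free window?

80 minutes

Liang free within 08:00–19:30: 09:20–10:40, 11:30–16:20, 17:30–19:30.
Yusuf free within 08:00–19:30: 08:00–09:20, 11:40–14:40, 15:00–16:50, 17:50–18:40, 18:50–19:10.
Liang ∩ Grace: 09:20–10:40, 11:40–12:40, 13:00–14:10, 15:00–16:20, 17:30–19:30.
Liang ∩ Grace ∩ Yusuf: 11:40–12:40, 13:00–14:10, 15:00–16:20, 17:50–18:40, 18:50–19:10.
Common window lengths: 60, 70, 80, 50, 20 min; longest is 80.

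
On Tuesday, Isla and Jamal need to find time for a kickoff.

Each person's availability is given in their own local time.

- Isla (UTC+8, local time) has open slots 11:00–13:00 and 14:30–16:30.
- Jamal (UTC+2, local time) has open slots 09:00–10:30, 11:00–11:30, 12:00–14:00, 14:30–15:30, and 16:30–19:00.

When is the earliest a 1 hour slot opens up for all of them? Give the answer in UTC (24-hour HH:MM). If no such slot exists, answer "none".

07:00

Isla → UTC: 03:00–05:00, 06:30–08:30.
Jamal → UTC: 07:00–08:30, 09:00–09:30, 10:00–12:00, 12:30–13:30, 14:30–17:00.
Isla ∩ Jamal: 07:00–08:30.
Windows ≥ 60 min: 07:00–08:30.
Earliest such window starts at 07:00.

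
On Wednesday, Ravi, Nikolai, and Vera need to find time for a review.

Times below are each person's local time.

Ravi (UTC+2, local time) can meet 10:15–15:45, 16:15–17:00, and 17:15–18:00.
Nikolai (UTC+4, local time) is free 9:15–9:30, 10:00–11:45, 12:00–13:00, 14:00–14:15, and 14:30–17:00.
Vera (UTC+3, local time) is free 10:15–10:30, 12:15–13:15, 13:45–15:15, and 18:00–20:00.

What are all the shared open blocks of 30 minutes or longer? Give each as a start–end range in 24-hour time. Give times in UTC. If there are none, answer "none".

10:45–12:15

Ravi → UTC: 08:15–13:45, 14:15–15:00, 15:15–16:00.
Nikolai → UTC: 05:15–05:30, 06:00–07:45, 08:00–09:00, 10:00–10:15, 10:30–13:00.
Vera → UTC: 07:15–07:30, 09:15–10:15, 10:45–12:15, 15:00–17:00.
Ravi ∩ Nikolai: 08:15–09:00, 10:00–10:15, 10:30–13:00.
Ravi ∩ Nikolai ∩ Vera: 10:00–10:15, 10:45–12:15.
Windows ≥ 30 min: 10:45–12:15.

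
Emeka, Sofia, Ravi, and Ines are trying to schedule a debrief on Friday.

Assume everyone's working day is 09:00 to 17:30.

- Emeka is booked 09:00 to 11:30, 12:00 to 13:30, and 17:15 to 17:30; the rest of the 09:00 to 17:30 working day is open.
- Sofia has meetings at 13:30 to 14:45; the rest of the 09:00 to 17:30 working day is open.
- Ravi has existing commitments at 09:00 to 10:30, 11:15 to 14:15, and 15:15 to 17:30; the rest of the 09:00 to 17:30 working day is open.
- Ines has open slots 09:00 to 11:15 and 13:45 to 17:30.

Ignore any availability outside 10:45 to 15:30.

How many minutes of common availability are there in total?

30 minutes

Emeka free within 09:00–17:30: 11:30–12:00, 13:30–17:15.
Sofia free within 09:00–17:30: 09:00–13:30, 14:45–17:30.
Ravi free within 09:00–17:30: 10:30–11:15, 14:15–15:15.
Emeka ∩ Sofia: 11:30–12:00, 14:45–17:15.
Emeka ∩ Sofia ∩ Ravi: 14:45–15:15.
Emeka ∩ Sofia ∩ Ravi ∩ Ines: 14:45–15:15.
Restricted to 10:45–15:30: 14:45–15:15.
Total common minutes: 30.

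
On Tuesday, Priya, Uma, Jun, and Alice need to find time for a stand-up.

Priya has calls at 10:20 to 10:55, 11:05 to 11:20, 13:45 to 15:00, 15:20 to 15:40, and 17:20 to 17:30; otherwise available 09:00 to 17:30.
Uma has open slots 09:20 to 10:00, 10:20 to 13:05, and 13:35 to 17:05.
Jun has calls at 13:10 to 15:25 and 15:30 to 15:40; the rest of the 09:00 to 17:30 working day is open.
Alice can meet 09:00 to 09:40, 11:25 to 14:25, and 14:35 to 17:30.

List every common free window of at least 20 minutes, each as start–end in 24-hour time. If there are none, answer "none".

Priya free within 09:00–17:30: 09:00–10:20, 10:55–11:05, 11:20–13:45, 15:00–15:20, 15:40–17:20.
Jun free within 09:00–17:30: 09:00–13:10, 15:25–15:30, 15:40–17:30.
Priya ∩ Uma: 09:20–10:00, 10:55–11:05, 11:20–13:05, 13:35–13:45, 15:00–15:20, 15:40–17:05.
Priya ∩ Uma ∩ Jun: 09:20–10:00, 10:55–11:05, 11:20–13:05, 15:40–17:05.
Priya ∩ Uma ∩ Jun ∩ Alice: 09:20–09:40, 11:25–13:05, 15:40–17:05.
Windows ≥ 20 min: 09:20–09:40, 11:25–13:05, 15:40–17:05.

09:20–09:40, 11:25–13:05, 15:40–17:05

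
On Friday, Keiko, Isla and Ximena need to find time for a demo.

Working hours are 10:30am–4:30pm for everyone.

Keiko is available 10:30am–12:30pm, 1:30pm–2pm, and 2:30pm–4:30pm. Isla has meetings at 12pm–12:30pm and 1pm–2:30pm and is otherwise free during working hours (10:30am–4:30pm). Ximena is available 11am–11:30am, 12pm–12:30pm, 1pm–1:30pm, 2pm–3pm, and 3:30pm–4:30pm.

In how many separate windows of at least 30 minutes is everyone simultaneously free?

Isla free within 10:30–16:30: 10:30–12:00, 12:30–13:00, 14:30–16:30.
Keiko ∩ Isla: 10:30–12:00, 14:30–16:30.
Keiko ∩ Isla ∩ Ximena: 11:00–11:30, 14:30–15:00, 15:30–16:30.
Windows ≥ 30 min: 11:00–11:30, 14:30–15:00, 15:30–16:30.
That's 3 windows.

3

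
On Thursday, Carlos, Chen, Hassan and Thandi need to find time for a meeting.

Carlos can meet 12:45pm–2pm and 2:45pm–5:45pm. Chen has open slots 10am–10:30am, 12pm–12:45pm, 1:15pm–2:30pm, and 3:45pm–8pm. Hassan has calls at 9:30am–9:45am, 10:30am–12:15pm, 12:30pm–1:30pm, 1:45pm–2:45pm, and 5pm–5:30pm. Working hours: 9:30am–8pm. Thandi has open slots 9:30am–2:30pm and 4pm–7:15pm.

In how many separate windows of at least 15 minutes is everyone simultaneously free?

Hassan free within 09:30–20:00: 09:45–10:30, 12:15–12:30, 13:30–13:45, 14:45–17:00, 17:30–20:00.
Carlos ∩ Chen: 13:15–14:00, 15:45–17:45.
Carlos ∩ Chen ∩ Hassan: 13:30–13:45, 15:45–17:00, 17:30–17:45.
Carlos ∩ Chen ∩ Hassan ∩ Thandi: 13:30–13:45, 16:00–17:00, 17:30–17:45.
Windows ≥ 15 min: 13:30–13:45, 16:00–17:00, 17:30–17:45.
That's 3 windows.

3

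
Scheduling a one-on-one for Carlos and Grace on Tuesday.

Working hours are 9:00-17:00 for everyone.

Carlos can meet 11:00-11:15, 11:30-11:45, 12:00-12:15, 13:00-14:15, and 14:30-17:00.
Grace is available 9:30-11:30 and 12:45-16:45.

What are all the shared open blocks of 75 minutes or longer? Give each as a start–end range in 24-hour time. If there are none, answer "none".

Carlos ∩ Grace: 11:00–11:15, 13:00–14:15, 14:30–16:45.
Windows ≥ 75 min: 13:00–14:15, 14:30–16:45.

13:00–14:15, 14:30–16:45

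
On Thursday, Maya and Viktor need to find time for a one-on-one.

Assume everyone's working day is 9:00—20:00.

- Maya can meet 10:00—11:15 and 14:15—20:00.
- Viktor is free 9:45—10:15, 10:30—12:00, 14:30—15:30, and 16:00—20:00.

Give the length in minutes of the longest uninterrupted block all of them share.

240 minutes

Maya ∩ Viktor: 10:00–10:15, 10:30–11:15, 14:30–15:30, 16:00–20:00.
Common window lengths: 15, 45, 60, 240 min; longest is 240.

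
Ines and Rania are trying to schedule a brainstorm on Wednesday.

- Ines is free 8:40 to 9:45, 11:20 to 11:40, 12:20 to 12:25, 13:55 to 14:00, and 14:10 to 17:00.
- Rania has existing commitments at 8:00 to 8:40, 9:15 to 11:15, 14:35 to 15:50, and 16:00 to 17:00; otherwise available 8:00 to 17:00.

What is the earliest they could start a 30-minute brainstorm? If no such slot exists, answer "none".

Rania free within 08:00–17:00: 08:40–09:15, 11:15–14:35, 15:50–16:00.
Ines ∩ Rania: 08:40–09:15, 11:20–11:40, 12:20–12:25, 13:55–14:00, 14:10–14:35, 15:50–16:00.
Windows ≥ 30 min: 08:40–09:15.
Earliest such window starts at 08:40.

08:40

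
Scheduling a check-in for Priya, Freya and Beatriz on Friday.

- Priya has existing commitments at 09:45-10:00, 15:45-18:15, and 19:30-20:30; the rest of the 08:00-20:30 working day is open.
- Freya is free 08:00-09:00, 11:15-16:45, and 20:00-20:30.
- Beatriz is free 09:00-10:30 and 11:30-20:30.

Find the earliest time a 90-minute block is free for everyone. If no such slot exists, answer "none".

Priya free within 08:00–20:30: 08:00–09:45, 10:00–15:45, 18:15–19:30.
Priya ∩ Freya: 08:00–09:00, 11:15–15:45.
Priya ∩ Freya ∩ Beatriz: 11:30–15:45.
Windows ≥ 90 min: 11:30–15:45.
Earliest such window starts at 11:30.

11:30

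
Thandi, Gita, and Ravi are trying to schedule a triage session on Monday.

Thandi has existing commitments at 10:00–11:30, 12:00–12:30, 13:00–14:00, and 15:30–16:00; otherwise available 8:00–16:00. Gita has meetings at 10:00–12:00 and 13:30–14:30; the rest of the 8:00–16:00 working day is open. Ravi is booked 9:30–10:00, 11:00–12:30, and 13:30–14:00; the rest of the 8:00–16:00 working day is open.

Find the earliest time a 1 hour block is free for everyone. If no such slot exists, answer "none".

08:00

Thandi free within 08:00–16:00: 08:00–10:00, 11:30–12:00, 12:30–13:00, 14:00–15:30.
Gita free within 08:00–16:00: 08:00–10:00, 12:00–13:30, 14:30–16:00.
Ravi free within 08:00–16:00: 08:00–09:30, 10:00–11:00, 12:30–13:30, 14:00–16:00.
Thandi ∩ Gita: 08:00–10:00, 12:30–13:00, 14:30–15:30.
Thandi ∩ Gita ∩ Ravi: 08:00–09:30, 12:30–13:00, 14:30–15:30.
Windows ≥ 60 min: 08:00–09:30, 14:30–15:30.
Earliest such window starts at 08:00.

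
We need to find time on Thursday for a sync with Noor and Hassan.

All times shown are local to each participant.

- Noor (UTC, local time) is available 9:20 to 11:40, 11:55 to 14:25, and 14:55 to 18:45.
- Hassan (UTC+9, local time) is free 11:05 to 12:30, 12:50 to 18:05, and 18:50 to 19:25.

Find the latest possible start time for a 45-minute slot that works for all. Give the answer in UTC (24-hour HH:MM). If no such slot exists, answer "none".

Noor → UTC: 09:20–11:40, 11:55–14:25, 14:55–18:45.
Hassan → UTC: 02:05–03:30, 03:50–09:05, 09:50–10:25.
Noor ∩ Hassan: 09:50–10:25.
Windows ≥ 45 min: (none).

none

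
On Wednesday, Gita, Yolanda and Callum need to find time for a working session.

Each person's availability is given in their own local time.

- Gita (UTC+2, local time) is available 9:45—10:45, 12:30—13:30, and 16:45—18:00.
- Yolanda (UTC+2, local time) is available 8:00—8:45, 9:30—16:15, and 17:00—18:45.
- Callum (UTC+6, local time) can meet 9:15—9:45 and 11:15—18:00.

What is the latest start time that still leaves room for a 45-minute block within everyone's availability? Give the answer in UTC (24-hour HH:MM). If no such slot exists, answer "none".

Gita → UTC: 07:45–08:45, 10:30–11:30, 14:45–16:00.
Yolanda → UTC: 06:00–06:45, 07:30–14:15, 15:00–16:45.
Callum → UTC: 03:15–03:45, 05:15–12:00.
Gita ∩ Yolanda: 07:45–08:45, 10:30–11:30, 15:00–16:00.
Gita ∩ Yolanda ∩ Callum: 07:45–08:45, 10:30–11:30.
Windows ≥ 45 min: 07:45–08:45, 10:30–11:30.
Latest start in the last window 10:30–11:30 is 11:30 − 45 min = 10:45.

10:45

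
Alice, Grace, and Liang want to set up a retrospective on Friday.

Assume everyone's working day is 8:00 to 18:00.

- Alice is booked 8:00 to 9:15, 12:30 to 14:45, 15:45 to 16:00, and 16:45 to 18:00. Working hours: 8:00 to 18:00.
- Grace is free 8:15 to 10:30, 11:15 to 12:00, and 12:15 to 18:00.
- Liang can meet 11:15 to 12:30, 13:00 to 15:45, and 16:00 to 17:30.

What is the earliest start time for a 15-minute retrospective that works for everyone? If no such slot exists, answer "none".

11:15

Alice free within 08:00–18:00: 09:15–12:30, 14:45–15:45, 16:00–16:45.
Alice ∩ Grace: 09:15–10:30, 11:15–12:00, 12:15–12:30, 14:45–15:45, 16:00–16:45.
Alice ∩ Grace ∩ Liang: 11:15–12:00, 12:15–12:30, 14:45–15:45, 16:00–16:45.
Windows ≥ 15 min: 11:15–12:00, 12:15–12:30, 14:45–15:45, 16:00–16:45.
Earliest such window starts at 11:15.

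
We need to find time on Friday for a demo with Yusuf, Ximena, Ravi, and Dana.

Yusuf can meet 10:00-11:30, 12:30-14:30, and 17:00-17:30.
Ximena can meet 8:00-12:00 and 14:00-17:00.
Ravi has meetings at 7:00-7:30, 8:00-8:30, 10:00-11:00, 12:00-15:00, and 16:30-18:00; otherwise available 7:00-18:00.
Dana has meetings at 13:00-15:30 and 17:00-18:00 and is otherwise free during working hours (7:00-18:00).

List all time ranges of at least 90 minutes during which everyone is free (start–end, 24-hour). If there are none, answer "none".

none

Ravi free within 07:00–18:00: 07:30–08:00, 08:30–10:00, 11:00–12:00, 15:00–16:30.
Dana free within 07:00–18:00: 07:00–13:00, 15:30–17:00.
Yusuf ∩ Ximena: 10:00–11:30, 14:00–14:30.
Yusuf ∩ Ximena ∩ Ravi: 11:00–11:30.
Yusuf ∩ Ximena ∩ Ravi ∩ Dana: 11:00–11:30.
Windows ≥ 90 min: (none).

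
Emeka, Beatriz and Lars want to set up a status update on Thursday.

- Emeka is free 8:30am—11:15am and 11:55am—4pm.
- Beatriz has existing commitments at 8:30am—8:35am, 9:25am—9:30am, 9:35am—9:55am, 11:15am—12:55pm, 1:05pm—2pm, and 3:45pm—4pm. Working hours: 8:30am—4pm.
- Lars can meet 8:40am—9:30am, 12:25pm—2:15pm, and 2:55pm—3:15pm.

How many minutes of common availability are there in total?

Beatriz free within 08:30–16:00: 08:35–09:25, 09:30–09:35, 09:55–11:15, 12:55–13:05, 14:00–15:45.
Emeka ∩ Beatriz: 08:35–09:25, 09:30–09:35, 09:55–11:15, 12:55–13:05, 14:00–15:45.
Emeka ∩ Beatriz ∩ Lars: 08:40–09:25, 12:55–13:05, 14:00–14:15, 14:55–15:15.
Total common minutes: 45 + 10 + 15 + 20 = 90.

90 minutes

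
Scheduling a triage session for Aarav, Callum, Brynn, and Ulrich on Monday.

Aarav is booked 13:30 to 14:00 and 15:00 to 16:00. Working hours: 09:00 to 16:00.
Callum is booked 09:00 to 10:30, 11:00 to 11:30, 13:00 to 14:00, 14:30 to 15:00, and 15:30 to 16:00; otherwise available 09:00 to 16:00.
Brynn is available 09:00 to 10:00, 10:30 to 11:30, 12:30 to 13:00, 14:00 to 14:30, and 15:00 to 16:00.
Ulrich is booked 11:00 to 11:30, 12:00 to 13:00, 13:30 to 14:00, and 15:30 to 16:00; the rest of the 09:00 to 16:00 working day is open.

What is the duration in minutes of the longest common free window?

30 minutes

Aarav free within 09:00–16:00: 09:00–13:30, 14:00–15:00.
Callum free within 09:00–16:00: 10:30–11:00, 11:30–13:00, 14:00–14:30, 15:00–15:30.
Ulrich free within 09:00–16:00: 09:00–11:00, 11:30–12:00, 13:00–13:30, 14:00–15:30.
Aarav ∩ Callum: 10:30–11:00, 11:30–13:00, 14:00–14:30.
Aarav ∩ Callum ∩ Brynn: 10:30–11:00, 12:30–13:00, 14:00–14:30.
Aarav ∩ Callum ∩ Brynn ∩ Ulrich: 10:30–11:00, 14:00–14:30.
Common window lengths: 30, 30 min; longest is 30.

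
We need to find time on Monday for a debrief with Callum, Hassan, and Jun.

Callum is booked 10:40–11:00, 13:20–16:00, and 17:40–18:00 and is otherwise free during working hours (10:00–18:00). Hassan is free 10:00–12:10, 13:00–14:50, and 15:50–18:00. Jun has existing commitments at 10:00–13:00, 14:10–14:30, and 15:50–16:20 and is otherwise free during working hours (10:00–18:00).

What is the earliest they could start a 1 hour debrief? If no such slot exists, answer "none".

Callum free within 10:00–18:00: 10:00–10:40, 11:00–13:20, 16:00–17:40.
Jun free within 10:00–18:00: 13:00–14:10, 14:30–15:50, 16:20–18:00.
Callum ∩ Hassan: 10:00–10:40, 11:00–12:10, 13:00–13:20, 16:00–17:40.
Callum ∩ Hassan ∩ Jun: 13:00–13:20, 16:20–17:40.
Windows ≥ 60 min: 16:20–17:40.
Earliest such window starts at 16:20.

16:20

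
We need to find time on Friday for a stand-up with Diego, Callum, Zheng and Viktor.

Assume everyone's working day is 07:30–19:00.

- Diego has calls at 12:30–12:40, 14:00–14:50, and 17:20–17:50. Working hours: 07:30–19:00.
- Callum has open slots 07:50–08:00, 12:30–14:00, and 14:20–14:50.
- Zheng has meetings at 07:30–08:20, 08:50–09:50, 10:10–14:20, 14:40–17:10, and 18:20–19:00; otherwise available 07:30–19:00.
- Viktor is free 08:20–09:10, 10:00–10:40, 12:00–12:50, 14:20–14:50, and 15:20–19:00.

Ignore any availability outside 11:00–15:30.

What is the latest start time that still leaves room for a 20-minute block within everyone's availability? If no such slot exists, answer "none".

Diego free within 07:30–19:00: 07:30–12:30, 12:40–14:00, 14:50–17:20, 17:50–19:00.
Zheng free within 07:30–19:00: 08:20–08:50, 09:50–10:10, 14:20–14:40, 17:10–18:20.
Diego ∩ Callum: 07:50–08:00, 12:40–14:00.
Diego ∩ Callum ∩ Zheng: (none).
Diego ∩ Callum ∩ Zheng ∩ Viktor: (none).
Restricted to 11:00–15:30: (none).
Windows ≥ 20 min: (none).

none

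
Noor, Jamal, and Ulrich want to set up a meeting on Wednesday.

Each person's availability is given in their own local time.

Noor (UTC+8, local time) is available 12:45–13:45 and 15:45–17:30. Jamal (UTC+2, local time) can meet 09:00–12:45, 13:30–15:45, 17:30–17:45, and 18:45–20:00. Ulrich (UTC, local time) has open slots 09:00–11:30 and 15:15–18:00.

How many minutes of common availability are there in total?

30 minutes

Noor → UTC: 04:45–05:45, 07:45–09:30.
Jamal → UTC: 07:00–10:45, 11:30–13:45, 15:30–15:45, 16:45–18:00.
Ulrich → UTC: 09:00–11:30, 15:15–18:00.
Noor ∩ Jamal: 07:45–09:30.
Noor ∩ Jamal ∩ Ulrich: 09:00–09:30.
Total common minutes: 30.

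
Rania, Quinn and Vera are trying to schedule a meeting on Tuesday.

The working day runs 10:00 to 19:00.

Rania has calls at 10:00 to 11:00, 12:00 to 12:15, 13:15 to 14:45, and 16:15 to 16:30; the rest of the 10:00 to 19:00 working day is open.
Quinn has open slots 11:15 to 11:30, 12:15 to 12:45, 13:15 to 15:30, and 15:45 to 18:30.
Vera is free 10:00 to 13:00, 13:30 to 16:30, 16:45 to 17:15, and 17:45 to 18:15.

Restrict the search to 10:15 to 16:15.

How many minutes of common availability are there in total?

Rania free within 10:00–19:00: 11:00–12:00, 12:15–13:15, 14:45–16:15, 16:30–19:00.
Rania ∩ Quinn: 11:15–11:30, 12:15–12:45, 14:45–15:30, 15:45–16:15, 16:30–18:30.
Rania ∩ Quinn ∩ Vera: 11:15–11:30, 12:15–12:45, 14:45–15:30, 15:45–16:15, 16:45–17:15, 17:45–18:15.
Restricted to 10:15–16:15: 11:15–11:30, 12:15–12:45, 14:45–15:30, 15:45–16:15.
Total common minutes: 15 + 30 + 45 + 30 = 120.

120 minutes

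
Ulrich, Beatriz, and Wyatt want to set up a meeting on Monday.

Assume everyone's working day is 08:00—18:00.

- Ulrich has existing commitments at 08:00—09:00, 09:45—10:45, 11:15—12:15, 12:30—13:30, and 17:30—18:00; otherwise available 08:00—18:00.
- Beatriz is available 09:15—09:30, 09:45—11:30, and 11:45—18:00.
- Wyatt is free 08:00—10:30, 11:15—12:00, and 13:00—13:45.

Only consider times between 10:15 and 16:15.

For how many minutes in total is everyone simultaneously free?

15 minutes

Ulrich free within 08:00–18:00: 09:00–09:45, 10:45–11:15, 12:15–12:30, 13:30–17:30.
Ulrich ∩ Beatriz: 09:15–09:30, 10:45–11:15, 12:15–12:30, 13:30–17:30.
Ulrich ∩ Beatriz ∩ Wyatt: 09:15–09:30, 13:30–13:45.
Restricted to 10:15–16:15: 13:30–13:45.
Total common minutes: 15.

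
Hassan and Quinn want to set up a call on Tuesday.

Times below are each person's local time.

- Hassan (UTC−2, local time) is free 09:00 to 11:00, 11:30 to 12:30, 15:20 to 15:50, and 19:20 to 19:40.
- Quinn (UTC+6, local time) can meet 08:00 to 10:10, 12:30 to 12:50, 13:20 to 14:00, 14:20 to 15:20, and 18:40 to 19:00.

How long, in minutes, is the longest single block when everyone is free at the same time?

Hassan → UTC: 11:00–13:00, 13:30–14:30, 17:20–17:50, 21:20–21:40.
Quinn → UTC: 02:00–04:10, 06:30–06:50, 07:20–08:00, 08:20–09:20, 12:40–13:00.
Hassan ∩ Quinn: 12:40–13:00.
Single common window of 20 minutes.

20 minutes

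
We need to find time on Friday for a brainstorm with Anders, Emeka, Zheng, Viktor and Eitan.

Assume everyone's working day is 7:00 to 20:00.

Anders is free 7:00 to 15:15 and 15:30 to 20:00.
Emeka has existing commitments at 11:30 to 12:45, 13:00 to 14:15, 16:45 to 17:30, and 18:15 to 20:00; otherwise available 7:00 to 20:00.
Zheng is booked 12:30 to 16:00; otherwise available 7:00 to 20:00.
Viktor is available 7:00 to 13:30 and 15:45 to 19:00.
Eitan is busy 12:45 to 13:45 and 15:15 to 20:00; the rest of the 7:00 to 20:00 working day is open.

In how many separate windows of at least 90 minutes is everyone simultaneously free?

1

Emeka free within 07:00–20:00: 07:00–11:30, 12:45–13:00, 14:15–16:45, 17:30–18:15.
Zheng free within 07:00–20:00: 07:00–12:30, 16:00–20:00.
Eitan free within 07:00–20:00: 07:00–12:45, 13:45–15:15.
Anders ∩ Emeka: 07:00–11:30, 12:45–13:00, 14:15–15:15, 15:30–16:45, 17:30–18:15.
Anders ∩ Emeka ∩ Zheng: 07:00–11:30, 16:00–16:45, 17:30–18:15.
Anders ∩ Emeka ∩ Zheng ∩ Viktor: 07:00–11:30, 16:00–16:45, 17:30–18:15.
Anders ∩ Emeka ∩ Zheng ∩ Viktor ∩ Eitan: 07:00–11:30.
Windows ≥ 90 min: 07:00–11:30.
That's 1 window.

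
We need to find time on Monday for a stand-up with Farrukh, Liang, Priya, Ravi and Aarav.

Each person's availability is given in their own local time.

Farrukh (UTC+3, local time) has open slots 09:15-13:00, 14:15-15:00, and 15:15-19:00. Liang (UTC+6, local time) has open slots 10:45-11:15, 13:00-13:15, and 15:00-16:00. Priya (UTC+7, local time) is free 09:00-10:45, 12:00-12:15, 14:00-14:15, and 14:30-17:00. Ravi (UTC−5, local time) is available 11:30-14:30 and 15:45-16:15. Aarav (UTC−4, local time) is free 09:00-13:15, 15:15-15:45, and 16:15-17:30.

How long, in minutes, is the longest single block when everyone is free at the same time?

Farrukh → UTC: 06:15–10:00, 11:15–12:00, 12:15–16:00.
Liang → UTC: 04:45–05:15, 07:00–07:15, 09:00–10:00.
Priya → UTC: 02:00–03:45, 05:00–05:15, 07:00–07:15, 07:30–10:00.
Ravi → UTC: 16:30–19:30, 20:45–21:15.
Aarav → UTC: 13:00–17:15, 19:15–19:45, 20:15–21:30.
Farrukh ∩ Liang: 07:00–07:15, 09:00–10:00.
Farrukh ∩ Liang ∩ Priya: 07:00–07:15, 09:00–10:00.
Farrukh ∩ Liang ∩ Priya ∩ Ravi: (none).
Farrukh ∩ Liang ∩ Priya ∩ Ravi ∩ Aarav: (none).
No common window.

0 minutes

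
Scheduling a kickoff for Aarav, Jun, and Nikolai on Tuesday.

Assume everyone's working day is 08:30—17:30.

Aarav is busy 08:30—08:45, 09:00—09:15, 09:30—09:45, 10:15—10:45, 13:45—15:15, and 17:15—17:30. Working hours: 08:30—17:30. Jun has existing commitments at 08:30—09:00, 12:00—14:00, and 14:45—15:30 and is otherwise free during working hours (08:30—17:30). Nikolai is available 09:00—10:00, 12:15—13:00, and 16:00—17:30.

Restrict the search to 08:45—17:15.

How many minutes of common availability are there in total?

Aarav free within 08:30–17:30: 08:45–09:00, 09:15–09:30, 09:45–10:15, 10:45–13:45, 15:15–17:15.
Jun free within 08:30–17:30: 09:00–12:00, 14:00–14:45, 15:30–17:30.
Aarav ∩ Jun: 09:15–09:30, 09:45–10:15, 10:45–12:00, 15:30–17:15.
Aarav ∩ Jun ∩ Nikolai: 09:15–09:30, 09:45–10:00, 16:00–17:15.
Restricted to 08:45–17:15: 09:15–09:30, 09:45–10:00, 16:00–17:15.
Total common minutes: 15 + 15 + 75 = 105.

105 minutes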